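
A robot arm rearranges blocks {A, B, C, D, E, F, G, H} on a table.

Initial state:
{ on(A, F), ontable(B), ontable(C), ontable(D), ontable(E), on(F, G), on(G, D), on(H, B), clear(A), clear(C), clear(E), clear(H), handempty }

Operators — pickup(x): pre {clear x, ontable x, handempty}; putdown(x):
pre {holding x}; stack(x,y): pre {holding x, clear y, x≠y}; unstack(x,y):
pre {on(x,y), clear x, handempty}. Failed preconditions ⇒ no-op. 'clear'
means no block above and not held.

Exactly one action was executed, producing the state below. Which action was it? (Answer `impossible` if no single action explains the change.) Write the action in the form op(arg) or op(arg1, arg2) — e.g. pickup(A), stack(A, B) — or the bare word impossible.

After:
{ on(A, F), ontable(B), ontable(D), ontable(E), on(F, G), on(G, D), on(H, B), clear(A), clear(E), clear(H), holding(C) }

pickup(C)

target: towers=[B/H; D/G/F/A; E] holding=C
     unstack(A, F) → towers=[B/H; C; D/G/F; E] holding=A
         pickup(E) → towers=[B/H; C; D/G/F/A] holding=E
     unstack(H, B) → towers=[B; C; D/G/F/A; E] holding=H
         pickup(C) → towers=[B/H; D/G/F/A; E] holding=C  ← match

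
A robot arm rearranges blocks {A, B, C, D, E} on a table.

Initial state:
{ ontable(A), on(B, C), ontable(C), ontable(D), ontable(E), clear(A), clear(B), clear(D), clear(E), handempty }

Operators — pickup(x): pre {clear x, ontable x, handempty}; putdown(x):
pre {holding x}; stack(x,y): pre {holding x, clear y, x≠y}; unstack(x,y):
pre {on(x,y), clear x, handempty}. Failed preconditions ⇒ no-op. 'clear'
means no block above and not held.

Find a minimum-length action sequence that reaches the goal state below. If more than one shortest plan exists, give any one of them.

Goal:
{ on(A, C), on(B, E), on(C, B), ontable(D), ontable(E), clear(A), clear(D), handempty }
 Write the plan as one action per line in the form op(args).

unstack(B, C)
stack(B, E)
pickup(C)
stack(C, B)
pickup(A)
stack(A, C)

step 1 (unstack(B, C)): towers=[A; C; D; E] holding=B
step 2 (stack(B, E)): towers=[A; C; D; E/B] holding=-
step 3 (pickup(C)): towers=[A; D; E/B] holding=C
step 4 (stack(C, B)): towers=[A; D; E/B/C] holding=-
step 5 (pickup(A)): towers=[D; E/B/C] holding=A
step 6 (stack(A, C)): towers=[D; E/B/C/A] holding=-
goal check: towers=[D; E/B/C/A] holding=- — reached (length 6, optimal by BFS)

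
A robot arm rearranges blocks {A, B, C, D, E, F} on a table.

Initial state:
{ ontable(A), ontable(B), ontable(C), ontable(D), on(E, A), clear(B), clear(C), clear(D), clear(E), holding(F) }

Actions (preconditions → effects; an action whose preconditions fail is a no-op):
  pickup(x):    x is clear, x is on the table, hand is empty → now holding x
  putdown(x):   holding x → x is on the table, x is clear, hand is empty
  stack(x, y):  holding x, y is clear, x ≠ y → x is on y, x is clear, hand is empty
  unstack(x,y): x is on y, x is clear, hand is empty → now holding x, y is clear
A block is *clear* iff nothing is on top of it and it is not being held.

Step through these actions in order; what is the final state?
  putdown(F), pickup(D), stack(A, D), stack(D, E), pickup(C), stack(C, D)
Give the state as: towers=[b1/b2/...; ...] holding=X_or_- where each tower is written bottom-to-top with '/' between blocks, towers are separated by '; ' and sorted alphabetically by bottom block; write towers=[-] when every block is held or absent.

step 1 (putdown(F)): towers=[A/E; B; C; D; F] holding=-
step 2 (pickup(D)): towers=[A/E; B; C; F] holding=D
step 3 (stack(A, D)) [no-op]: towers=[A/E; B; C; F] holding=D
step 4 (stack(D, E)): towers=[A/E/D; B; C; F] holding=-
step 5 (pickup(C)): towers=[A/E/D; B; F] holding=C
step 6 (stack(C, D)): towers=[A/E/D/C; B; F] holding=-

towers=[A/E/D/C; B; F] holding=-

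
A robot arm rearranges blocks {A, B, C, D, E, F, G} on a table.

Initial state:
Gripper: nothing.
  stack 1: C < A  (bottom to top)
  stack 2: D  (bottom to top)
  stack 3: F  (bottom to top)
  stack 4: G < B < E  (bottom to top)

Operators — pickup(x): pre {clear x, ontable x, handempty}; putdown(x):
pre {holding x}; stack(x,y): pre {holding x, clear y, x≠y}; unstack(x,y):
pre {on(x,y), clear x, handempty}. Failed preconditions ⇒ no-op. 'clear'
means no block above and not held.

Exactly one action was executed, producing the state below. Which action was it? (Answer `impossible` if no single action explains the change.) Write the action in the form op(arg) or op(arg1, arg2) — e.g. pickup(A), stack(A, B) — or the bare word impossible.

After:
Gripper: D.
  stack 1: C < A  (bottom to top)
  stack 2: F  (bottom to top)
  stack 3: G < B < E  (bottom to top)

pickup(D)

target: towers=[C/A; F; G/B/E] holding=D
         pickup(F) → towers=[C/A; D; G/B/E] holding=F
         pickup(D) → towers=[C/A; F; G/B/E] holding=D  ← match
     unstack(A, C) → towers=[C; D; F; G/B/E] holding=A
     unstack(E, B) → towers=[C/A; D; F; G/B] holding=E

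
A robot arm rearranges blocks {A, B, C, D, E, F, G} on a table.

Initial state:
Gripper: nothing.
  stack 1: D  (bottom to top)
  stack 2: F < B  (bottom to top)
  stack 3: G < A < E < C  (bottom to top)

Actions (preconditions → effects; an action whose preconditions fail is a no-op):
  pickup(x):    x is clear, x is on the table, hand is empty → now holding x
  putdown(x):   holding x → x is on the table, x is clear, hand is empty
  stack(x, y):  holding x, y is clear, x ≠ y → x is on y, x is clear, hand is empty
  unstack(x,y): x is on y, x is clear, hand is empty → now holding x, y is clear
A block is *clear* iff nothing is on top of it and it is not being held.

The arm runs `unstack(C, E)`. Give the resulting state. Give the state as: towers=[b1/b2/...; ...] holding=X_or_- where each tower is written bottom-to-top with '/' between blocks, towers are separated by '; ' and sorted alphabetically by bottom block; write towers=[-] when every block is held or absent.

towers=[D; F/B; G/A/E] holding=C

before: towers=[D; F/B; G/A/E/C] holding=-
pre[unstack(C, E)]: on(C,E) ok, clear(C) ok, handempty ok
all met → apply unstack(C, E)
after:  towers=[D; F/B; G/A/E] holding=C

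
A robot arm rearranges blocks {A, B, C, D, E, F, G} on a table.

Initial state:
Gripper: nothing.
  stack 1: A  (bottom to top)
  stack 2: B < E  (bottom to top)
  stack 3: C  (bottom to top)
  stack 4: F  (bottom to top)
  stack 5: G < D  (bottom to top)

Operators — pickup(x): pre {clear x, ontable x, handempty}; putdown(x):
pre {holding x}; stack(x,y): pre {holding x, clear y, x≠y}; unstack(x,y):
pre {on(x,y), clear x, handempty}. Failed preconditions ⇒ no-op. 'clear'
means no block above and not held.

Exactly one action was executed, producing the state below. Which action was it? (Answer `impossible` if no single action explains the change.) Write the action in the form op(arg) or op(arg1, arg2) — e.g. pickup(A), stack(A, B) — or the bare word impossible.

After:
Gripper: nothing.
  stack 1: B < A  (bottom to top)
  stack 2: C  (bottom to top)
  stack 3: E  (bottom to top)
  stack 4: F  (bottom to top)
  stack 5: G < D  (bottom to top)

target: towers=[B/A; C; E; F; G/D] holding=-
         pickup(F) → towers=[A; B/E; C; G/D] holding=F
     unstack(D, G) → towers=[A; B/E; C; F; G] holding=D
         pickup(A) → towers=[B/E; C; F; G/D] holding=A
     unstack(E, B) → towers=[A; B; C; F; G/D] holding=E
         pickup(C) → towers=[A; B/E; F; G/D] holding=C
none of the 5 applicable actions match → impossible

impossible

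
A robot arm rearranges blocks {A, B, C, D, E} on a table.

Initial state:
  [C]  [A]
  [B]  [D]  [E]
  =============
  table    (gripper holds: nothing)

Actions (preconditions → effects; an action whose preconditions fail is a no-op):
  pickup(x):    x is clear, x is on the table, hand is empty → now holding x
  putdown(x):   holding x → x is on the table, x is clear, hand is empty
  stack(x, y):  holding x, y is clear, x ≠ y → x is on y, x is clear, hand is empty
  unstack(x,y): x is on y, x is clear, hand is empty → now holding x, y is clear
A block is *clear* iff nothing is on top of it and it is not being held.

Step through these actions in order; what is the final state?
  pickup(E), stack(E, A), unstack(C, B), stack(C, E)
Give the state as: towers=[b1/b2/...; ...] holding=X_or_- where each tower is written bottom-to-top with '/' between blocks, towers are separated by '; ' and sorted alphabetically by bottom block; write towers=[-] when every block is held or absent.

towers=[B; D/A/E/C] holding=-

step 1 (pickup(E)): towers=[B/C; D/A] holding=E
step 2 (stack(E, A)): towers=[B/C; D/A/E] holding=-
step 3 (unstack(C, B)): towers=[B; D/A/E] holding=C
step 4 (stack(C, E)): towers=[B; D/A/E/C] holding=-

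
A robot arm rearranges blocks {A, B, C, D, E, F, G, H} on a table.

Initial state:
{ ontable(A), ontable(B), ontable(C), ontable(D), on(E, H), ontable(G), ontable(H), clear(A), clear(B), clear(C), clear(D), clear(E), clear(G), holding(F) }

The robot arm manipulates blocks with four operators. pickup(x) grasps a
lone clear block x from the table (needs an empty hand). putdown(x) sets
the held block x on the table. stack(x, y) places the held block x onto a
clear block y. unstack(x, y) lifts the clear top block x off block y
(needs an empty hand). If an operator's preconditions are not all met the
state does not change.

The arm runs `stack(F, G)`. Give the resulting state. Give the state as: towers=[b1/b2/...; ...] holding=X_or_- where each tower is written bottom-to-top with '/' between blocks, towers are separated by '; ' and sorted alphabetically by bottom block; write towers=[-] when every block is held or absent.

before: towers=[A; B; C; D; G; H/E] holding=F
pre[stack(F, G)]: holding(F) ok, clear(G) ok, F≠G ok
all met → apply stack(F, G)
after:  towers=[A; B; C; D; G/F; H/E] holding=-

towers=[A; B; C; D; G/F; H/E] holding=-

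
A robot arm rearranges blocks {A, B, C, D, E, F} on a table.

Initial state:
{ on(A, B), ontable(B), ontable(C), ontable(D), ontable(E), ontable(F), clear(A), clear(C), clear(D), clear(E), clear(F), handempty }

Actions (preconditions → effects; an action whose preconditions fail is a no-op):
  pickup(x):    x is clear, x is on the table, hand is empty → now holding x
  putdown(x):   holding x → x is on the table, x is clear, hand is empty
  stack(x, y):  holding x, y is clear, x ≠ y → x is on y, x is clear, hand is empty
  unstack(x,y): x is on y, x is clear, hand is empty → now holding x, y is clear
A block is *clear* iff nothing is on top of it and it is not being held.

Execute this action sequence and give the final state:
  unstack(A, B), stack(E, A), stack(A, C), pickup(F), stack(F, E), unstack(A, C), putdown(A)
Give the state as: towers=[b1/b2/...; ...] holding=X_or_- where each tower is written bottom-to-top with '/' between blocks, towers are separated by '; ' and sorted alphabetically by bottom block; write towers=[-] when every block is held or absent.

towers=[A; B; C; D; E/F] holding=-

step 1 (unstack(A, B)): towers=[B; C; D; E; F] holding=A
step 2 (stack(E, A)) [no-op]: towers=[B; C; D; E; F] holding=A
step 3 (stack(A, C)): towers=[B; C/A; D; E; F] holding=-
step 4 (pickup(F)): towers=[B; C/A; D; E] holding=F
step 5 (stack(F, E)): towers=[B; C/A; D; E/F] holding=-
step 6 (unstack(A, C)): towers=[B; C; D; E/F] holding=A
step 7 (putdown(A)): towers=[A; B; C; D; E/F] holding=-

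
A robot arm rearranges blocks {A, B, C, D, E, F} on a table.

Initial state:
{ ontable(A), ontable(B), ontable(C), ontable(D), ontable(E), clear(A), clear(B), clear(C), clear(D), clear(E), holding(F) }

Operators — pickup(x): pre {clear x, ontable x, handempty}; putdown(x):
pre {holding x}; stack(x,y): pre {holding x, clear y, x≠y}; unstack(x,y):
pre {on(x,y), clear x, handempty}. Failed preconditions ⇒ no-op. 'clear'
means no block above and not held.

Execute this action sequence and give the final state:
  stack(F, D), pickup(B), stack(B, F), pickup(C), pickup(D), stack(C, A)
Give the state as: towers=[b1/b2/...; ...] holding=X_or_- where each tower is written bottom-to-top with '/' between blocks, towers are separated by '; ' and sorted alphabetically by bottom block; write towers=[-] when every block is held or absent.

towers=[A/C; D/F/B; E] holding=-

step 1 (stack(F, D)): towers=[A; B; C; D/F; E] holding=-
step 2 (pickup(B)): towers=[A; C; D/F; E] holding=B
step 3 (stack(B, F)): towers=[A; C; D/F/B; E] holding=-
step 4 (pickup(C)): towers=[A; D/F/B; E] holding=C
step 5 (pickup(D)) [no-op]: towers=[A; D/F/B; E] holding=C
step 6 (stack(C, A)): towers=[A/C; D/F/B; E] holding=-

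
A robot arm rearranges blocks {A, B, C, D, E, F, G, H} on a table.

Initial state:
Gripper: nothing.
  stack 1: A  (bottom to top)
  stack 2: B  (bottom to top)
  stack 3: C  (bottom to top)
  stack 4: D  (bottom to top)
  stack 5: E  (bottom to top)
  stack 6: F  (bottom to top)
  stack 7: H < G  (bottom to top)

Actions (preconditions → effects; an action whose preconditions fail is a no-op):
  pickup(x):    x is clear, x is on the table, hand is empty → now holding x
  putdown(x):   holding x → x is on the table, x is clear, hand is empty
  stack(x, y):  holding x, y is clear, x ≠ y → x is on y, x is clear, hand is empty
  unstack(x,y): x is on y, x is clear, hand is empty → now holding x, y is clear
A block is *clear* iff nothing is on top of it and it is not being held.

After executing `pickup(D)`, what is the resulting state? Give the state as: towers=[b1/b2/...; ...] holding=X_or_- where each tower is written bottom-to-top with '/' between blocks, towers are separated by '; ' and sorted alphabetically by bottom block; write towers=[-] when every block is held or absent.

towers=[A; B; C; E; F; H/G] holding=D

before: towers=[A; B; C; D; E; F; H/G] holding=-
pre[pickup(D)]: clear(D) ✓, ontable(D) ✓, handempty ✓
all met → apply pickup(D)
after:  towers=[A; B; C; E; F; H/G] holding=D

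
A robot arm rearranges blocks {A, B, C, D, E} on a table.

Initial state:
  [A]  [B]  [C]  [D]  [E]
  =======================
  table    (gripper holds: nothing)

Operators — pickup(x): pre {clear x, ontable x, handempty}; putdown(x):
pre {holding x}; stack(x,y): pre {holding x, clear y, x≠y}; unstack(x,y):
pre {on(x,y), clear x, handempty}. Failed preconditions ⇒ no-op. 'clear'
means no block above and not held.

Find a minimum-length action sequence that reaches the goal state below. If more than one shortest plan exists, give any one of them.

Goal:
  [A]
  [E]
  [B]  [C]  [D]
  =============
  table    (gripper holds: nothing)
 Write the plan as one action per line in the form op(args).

step 1 (pickup(E)): towers=[A; B; C; D] holding=E
step 2 (stack(E, B)): towers=[A; B/E; C; D] holding=-
step 3 (pickup(A)): towers=[B/E; C; D] holding=A
step 4 (stack(A, E)): towers=[B/E/A; C; D] holding=-
goal check: towers=[B/E/A; C; D] holding=- — reached (length 4, optimal by BFS)

pickup(E)
stack(E, B)
pickup(A)
stack(A, E)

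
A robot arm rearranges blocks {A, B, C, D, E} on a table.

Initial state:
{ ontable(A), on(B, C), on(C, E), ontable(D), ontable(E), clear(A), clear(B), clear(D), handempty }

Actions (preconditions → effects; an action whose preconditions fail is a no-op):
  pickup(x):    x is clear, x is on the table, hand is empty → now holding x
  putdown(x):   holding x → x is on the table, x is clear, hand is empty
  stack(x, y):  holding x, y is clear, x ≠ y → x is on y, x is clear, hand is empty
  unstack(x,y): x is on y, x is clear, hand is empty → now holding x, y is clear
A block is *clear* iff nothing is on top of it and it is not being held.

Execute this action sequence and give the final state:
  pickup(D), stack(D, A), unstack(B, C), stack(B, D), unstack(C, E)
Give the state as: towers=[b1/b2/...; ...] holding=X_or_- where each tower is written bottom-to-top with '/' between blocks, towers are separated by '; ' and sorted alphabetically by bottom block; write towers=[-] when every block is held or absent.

towers=[A/D/B; E] holding=C

step 1 (pickup(D)): towers=[A; E/C/B] holding=D
step 2 (stack(D, A)): towers=[A/D; E/C/B] holding=-
step 3 (unstack(B, C)): towers=[A/D; E/C] holding=B
step 4 (stack(B, D)): towers=[A/D/B; E/C] holding=-
step 5 (unstack(C, E)): towers=[A/D/B; E] holding=C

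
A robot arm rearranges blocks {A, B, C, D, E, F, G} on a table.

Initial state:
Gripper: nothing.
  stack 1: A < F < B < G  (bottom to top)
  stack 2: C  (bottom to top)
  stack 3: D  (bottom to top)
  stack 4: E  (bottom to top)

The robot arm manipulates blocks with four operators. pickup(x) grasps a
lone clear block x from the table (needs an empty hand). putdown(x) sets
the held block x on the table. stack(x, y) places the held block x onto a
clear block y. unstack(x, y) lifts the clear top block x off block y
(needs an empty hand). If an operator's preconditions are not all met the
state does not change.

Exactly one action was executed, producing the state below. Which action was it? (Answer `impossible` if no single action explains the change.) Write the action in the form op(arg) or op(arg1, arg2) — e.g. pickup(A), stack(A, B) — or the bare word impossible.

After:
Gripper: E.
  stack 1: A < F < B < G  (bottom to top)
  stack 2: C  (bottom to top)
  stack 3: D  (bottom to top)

target: towers=[A/F/B/G; C; D] holding=E
     unstack(G, B) → towers=[A/F/B; C; D; E] holding=G
         pickup(D) → towers=[A/F/B/G; C; E] holding=D
         pickup(E) → towers=[A/F/B/G; C; D] holding=E  ← match
         pickup(C) → towers=[A/F/B/G; D; E] holding=C

pickup(E)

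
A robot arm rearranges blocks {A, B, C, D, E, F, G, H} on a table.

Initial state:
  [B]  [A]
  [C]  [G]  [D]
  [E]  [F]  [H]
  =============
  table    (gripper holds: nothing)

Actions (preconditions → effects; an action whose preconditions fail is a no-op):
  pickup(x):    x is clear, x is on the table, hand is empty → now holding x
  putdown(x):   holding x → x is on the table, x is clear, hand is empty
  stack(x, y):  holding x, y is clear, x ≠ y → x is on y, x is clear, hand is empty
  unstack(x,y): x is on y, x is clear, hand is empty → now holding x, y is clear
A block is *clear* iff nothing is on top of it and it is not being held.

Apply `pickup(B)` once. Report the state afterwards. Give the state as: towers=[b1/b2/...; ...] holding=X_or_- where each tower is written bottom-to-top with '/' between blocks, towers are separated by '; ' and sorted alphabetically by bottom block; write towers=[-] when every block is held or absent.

towers=[E/C/B; F/G/A; H/D] holding=-

before: towers=[E/C/B; F/G/A; H/D] holding=-
pre[pickup(B)]: clear(B) ✓, ontable(B) ✗, handempty ✓
ontable(B) unmet → pickup(B) is a no-op
after:  towers=[E/C/B; F/G/A; H/D] holding=-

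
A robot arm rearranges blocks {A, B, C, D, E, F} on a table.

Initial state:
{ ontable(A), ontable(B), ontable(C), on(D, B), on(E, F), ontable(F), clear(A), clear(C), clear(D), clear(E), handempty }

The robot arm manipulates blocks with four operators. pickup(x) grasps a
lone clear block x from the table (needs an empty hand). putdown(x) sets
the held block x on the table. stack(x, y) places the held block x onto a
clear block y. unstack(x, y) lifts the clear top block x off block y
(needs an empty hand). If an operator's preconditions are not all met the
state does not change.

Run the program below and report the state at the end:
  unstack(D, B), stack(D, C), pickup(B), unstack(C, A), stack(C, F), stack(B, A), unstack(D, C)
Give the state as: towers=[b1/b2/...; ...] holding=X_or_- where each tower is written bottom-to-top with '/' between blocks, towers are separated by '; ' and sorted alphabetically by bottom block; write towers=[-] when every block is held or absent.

step 1 (unstack(D, B)): towers=[A; B; C; F/E] holding=D
step 2 (stack(D, C)): towers=[A; B; C/D; F/E] holding=-
step 3 (pickup(B)): towers=[A; C/D; F/E] holding=B
step 4 (unstack(C, A)) [no-op]: towers=[A; C/D; F/E] holding=B
step 5 (stack(C, F)) [no-op]: towers=[A; C/D; F/E] holding=B
step 6 (stack(B, A)): towers=[A/B; C/D; F/E] holding=-
step 7 (unstack(D, C)): towers=[A/B; C; F/E] holding=D

towers=[A/B; C; F/E] holding=D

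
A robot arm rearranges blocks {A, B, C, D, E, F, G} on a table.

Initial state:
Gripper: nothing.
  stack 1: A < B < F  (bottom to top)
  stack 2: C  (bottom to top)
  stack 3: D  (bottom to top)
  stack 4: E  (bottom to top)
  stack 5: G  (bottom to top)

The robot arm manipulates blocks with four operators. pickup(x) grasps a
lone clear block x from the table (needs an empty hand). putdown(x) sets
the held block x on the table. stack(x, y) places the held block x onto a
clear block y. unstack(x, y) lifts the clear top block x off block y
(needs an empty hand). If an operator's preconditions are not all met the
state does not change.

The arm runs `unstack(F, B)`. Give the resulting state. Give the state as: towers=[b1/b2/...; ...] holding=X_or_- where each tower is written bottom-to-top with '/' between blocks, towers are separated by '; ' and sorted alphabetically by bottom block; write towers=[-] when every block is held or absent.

towers=[A/B; C; D; E; G] holding=F

before: towers=[A/B/F; C; D; E; G] holding=-
pre[unstack(F, B)]: on(F,B) ✓, clear(F) ✓, handempty ✓
all met → apply unstack(F, B)
after:  towers=[A/B; C; D; E; G] holding=F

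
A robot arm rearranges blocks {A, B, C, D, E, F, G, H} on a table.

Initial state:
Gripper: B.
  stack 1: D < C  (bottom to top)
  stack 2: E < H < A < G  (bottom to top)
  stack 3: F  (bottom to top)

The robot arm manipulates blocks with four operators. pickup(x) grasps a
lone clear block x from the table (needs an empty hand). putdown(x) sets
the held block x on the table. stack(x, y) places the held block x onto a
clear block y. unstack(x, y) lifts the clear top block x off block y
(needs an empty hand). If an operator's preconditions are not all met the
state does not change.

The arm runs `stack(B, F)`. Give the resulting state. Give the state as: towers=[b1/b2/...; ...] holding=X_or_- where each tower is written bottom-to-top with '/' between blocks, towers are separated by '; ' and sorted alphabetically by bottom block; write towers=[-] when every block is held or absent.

before: towers=[D/C; E/H/A/G; F] holding=B
pre[stack(B, F)]: holding(B) yes, clear(F) yes, B≠F yes
all met → apply stack(B, F)
after:  towers=[D/C; E/H/A/G; F/B] holding=-

towers=[D/C; E/H/A/G; F/B] holding=-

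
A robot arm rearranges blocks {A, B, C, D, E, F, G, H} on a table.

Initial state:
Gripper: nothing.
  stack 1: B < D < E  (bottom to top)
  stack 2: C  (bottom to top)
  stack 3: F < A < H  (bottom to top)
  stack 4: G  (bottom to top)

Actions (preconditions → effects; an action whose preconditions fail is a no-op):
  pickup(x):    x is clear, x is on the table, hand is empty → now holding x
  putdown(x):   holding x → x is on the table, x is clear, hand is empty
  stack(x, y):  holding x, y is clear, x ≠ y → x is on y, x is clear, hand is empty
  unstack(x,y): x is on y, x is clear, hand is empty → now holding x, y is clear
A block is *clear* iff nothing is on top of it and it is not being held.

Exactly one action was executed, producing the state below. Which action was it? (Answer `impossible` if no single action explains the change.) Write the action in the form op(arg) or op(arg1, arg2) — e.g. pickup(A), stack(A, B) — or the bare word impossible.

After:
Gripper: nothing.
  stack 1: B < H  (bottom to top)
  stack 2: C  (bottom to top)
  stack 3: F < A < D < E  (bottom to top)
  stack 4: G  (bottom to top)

impossible

target: towers=[B/H; C; F/A/D/E; G] holding=-
         pickup(G) → towers=[B/D/E; C; F/A/H] holding=G
     unstack(E, D) → towers=[B/D; C; F/A/H; G] holding=E
     unstack(H, A) → towers=[B/D/E; C; F/A; G] holding=H
         pickup(C) → towers=[B/D/E; F/A/H; G] holding=C
none of the 4 applicable actions match → impossible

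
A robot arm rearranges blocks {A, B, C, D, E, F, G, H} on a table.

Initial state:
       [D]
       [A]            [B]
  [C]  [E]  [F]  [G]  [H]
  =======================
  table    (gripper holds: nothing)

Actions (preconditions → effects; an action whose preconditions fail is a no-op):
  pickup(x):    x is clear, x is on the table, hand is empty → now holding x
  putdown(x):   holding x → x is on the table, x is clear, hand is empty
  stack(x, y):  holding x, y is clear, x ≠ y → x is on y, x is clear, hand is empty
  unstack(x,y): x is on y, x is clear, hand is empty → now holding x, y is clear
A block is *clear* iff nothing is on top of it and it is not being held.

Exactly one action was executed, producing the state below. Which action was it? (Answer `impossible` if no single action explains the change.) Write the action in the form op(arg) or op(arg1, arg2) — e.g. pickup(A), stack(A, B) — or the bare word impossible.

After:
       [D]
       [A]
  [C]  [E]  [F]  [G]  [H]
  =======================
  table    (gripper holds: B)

target: towers=[C; E/A/D; F; G; H] holding=B
         pickup(G) → towers=[C; E/A/D; F; H/B] holding=G
     unstack(B, H) → towers=[C; E/A/D; F; G; H] holding=B  ← match
         pickup(F) → towers=[C; E/A/D; G; H/B] holding=F
     unstack(D, A) → towers=[C; E/A; F; G; H/B] holding=D
         pickup(C) → towers=[E/A/D; F; G; H/B] holding=C

unstack(B, H)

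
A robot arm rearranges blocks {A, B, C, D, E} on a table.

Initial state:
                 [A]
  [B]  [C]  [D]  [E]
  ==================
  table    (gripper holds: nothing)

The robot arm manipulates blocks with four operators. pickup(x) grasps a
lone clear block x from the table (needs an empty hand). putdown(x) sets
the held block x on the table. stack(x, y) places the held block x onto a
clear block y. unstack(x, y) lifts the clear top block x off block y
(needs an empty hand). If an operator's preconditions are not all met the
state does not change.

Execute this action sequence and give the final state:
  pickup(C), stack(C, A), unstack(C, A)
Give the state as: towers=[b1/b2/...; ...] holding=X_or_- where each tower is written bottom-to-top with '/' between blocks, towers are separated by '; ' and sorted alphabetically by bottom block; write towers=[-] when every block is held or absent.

step 1 (pickup(C)): towers=[B; D; E/A] holding=C
step 2 (stack(C, A)): towers=[B; D; E/A/C] holding=-
step 3 (unstack(C, A)): towers=[B; D; E/A] holding=C

towers=[B; D; E/A] holding=C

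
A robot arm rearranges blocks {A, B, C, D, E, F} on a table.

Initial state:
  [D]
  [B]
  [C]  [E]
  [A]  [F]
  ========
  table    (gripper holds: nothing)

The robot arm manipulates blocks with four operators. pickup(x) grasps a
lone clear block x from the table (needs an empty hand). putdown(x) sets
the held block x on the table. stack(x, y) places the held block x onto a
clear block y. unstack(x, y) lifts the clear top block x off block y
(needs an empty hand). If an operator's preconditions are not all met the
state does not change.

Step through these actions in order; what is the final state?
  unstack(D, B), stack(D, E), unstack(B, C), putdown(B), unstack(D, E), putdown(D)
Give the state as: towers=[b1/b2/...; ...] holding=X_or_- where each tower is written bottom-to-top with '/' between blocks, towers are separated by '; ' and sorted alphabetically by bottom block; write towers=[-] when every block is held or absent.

towers=[A/C; B; D; F/E] holding=-

step 1 (unstack(D, B)): towers=[A/C/B; F/E] holding=D
step 2 (stack(D, E)): towers=[A/C/B; F/E/D] holding=-
step 3 (unstack(B, C)): towers=[A/C; F/E/D] holding=B
step 4 (putdown(B)): towers=[A/C; B; F/E/D] holding=-
step 5 (unstack(D, E)): towers=[A/C; B; F/E] holding=D
step 6 (putdown(D)): towers=[A/C; B; D; F/E] holding=-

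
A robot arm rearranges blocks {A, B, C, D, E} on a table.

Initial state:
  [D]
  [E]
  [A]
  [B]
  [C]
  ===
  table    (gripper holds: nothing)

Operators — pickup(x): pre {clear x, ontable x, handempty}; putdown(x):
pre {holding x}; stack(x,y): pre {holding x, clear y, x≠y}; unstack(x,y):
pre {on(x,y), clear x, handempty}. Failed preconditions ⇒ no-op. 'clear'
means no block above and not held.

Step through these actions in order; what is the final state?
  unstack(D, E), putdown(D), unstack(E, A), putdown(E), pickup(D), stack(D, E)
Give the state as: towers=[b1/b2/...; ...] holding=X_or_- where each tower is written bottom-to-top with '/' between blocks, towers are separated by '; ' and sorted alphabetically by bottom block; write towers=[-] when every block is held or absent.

step 1 (unstack(D, E)): towers=[C/B/A/E] holding=D
step 2 (putdown(D)): towers=[C/B/A/E; D] holding=-
step 3 (unstack(E, A)): towers=[C/B/A; D] holding=E
step 4 (putdown(E)): towers=[C/B/A; D; E] holding=-
step 5 (pickup(D)): towers=[C/B/A; E] holding=D
step 6 (stack(D, E)): towers=[C/B/A; E/D] holding=-

towers=[C/B/A; E/D] holding=-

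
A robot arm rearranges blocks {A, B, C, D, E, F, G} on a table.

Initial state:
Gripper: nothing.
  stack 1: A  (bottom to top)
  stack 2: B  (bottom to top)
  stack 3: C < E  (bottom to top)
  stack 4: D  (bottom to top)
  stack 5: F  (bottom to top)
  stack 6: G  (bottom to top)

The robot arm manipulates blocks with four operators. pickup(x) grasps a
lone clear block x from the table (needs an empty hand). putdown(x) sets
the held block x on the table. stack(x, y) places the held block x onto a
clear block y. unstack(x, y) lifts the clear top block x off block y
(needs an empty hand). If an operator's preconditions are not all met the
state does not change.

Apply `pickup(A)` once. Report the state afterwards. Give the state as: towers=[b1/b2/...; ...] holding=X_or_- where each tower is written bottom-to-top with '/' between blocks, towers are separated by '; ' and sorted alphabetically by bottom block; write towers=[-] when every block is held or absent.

before: towers=[A; B; C/E; D; F; G] holding=-
pre[pickup(A)]: clear(A) ok, ontable(A) ok, handempty ok
all met → apply pickup(A)
after:  towers=[B; C/E; D; F; G] holding=A

towers=[B; C/E; D; F; G] holding=A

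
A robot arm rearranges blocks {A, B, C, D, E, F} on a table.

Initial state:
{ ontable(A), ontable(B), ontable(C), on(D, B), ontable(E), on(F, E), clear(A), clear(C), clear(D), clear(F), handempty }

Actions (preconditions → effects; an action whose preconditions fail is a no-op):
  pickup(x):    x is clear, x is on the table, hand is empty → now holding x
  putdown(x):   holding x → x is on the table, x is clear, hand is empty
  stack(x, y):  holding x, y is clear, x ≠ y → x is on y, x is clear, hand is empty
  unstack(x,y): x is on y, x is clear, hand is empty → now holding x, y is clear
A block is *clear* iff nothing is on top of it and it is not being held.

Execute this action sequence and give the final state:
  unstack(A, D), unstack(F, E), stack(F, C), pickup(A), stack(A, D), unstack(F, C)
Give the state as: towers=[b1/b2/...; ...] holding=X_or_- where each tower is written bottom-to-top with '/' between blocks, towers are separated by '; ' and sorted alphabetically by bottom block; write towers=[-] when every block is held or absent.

step 1 (unstack(A, D)) [no-op]: towers=[A; B/D; C; E/F] holding=-
step 2 (unstack(F, E)): towers=[A; B/D; C; E] holding=F
step 3 (stack(F, C)): towers=[A; B/D; C/F; E] holding=-
step 4 (pickup(A)): towers=[B/D; C/F; E] holding=A
step 5 (stack(A, D)): towers=[B/D/A; C/F; E] holding=-
step 6 (unstack(F, C)): towers=[B/D/A; C; E] holding=F

towers=[B/D/A; C; E] holding=F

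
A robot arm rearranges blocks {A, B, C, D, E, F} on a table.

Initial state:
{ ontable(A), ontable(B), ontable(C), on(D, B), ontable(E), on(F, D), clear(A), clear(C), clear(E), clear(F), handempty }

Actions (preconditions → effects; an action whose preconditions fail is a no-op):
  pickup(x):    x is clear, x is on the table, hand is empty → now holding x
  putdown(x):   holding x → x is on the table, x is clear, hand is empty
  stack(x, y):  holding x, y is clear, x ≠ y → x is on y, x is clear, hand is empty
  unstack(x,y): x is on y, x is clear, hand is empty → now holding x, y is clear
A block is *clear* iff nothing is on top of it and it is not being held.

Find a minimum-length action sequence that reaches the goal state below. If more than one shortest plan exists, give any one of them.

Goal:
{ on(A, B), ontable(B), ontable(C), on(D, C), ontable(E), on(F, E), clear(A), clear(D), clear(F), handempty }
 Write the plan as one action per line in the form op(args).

unstack(F, D)
stack(F, E)
unstack(D, B)
stack(D, C)
pickup(A)
stack(A, B)

step 1 (unstack(F, D)): towers=[A; B/D; C; E] holding=F
step 2 (stack(F, E)): towers=[A; B/D; C; E/F] holding=-
step 3 (unstack(D, B)): towers=[A; B; C; E/F] holding=D
step 4 (stack(D, C)): towers=[A; B; C/D; E/F] holding=-
step 5 (pickup(A)): towers=[B; C/D; E/F] holding=A
step 6 (stack(A, B)): towers=[B/A; C/D; E/F] holding=-
goal check: towers=[B/A; C/D; E/F] holding=- — reached (length 6, optimal by BFS)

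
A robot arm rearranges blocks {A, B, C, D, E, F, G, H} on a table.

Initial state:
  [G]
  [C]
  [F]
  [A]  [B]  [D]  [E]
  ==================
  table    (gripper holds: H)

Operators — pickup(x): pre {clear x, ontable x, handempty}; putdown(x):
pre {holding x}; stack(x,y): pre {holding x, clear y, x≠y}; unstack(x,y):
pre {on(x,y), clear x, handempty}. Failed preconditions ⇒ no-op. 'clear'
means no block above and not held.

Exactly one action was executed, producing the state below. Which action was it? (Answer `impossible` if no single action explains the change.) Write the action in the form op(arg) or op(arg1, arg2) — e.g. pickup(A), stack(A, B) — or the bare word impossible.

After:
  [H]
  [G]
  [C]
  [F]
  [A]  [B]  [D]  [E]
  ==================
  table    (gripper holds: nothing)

stack(H, G)

target: towers=[A/F/C/G/H; B; D; E] holding=-
        putdown(H) → towers=[A/F/C/G; B; D; E; H] holding=-
       stack(H, G) → towers=[A/F/C/G/H; B; D; E] holding=-  ← match
       stack(H, E) → towers=[A/F/C/G; B; D; E/H] holding=-
       stack(H, B) → towers=[A/F/C/G; B/H; D; E] holding=-
       stack(H, D) → towers=[A/F/C/G; B; D/H; E] holding=-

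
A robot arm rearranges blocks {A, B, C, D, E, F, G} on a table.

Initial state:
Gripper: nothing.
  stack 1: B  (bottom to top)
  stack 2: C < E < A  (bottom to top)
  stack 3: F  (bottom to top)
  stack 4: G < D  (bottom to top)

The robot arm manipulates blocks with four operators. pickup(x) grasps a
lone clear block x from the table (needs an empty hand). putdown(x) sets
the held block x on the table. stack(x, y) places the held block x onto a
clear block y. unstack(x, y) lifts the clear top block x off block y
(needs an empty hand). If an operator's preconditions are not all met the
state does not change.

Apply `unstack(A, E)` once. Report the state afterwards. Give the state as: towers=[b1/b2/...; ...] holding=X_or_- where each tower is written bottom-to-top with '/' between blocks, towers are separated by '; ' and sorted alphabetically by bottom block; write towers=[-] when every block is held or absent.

before: towers=[B; C/E/A; F; G/D] holding=-
pre[unstack(A, E)]: on(A,E) ✓, clear(A) ✓, handempty ✓
all met → apply unstack(A, E)
after:  towers=[B; C/E; F; G/D] holding=A

towers=[B; C/E; F; G/D] holding=A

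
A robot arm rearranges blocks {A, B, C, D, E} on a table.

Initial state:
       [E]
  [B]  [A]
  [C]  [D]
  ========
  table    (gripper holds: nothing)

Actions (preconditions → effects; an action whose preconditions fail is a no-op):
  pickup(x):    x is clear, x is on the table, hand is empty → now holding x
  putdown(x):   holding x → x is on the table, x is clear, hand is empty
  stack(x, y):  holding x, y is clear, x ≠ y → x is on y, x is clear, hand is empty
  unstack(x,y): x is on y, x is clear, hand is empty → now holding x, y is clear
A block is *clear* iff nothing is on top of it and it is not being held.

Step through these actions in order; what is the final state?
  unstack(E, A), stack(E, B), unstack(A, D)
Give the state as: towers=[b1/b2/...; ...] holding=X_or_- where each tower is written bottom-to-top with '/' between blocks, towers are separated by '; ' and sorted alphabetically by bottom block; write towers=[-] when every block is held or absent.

step 1 (unstack(E, A)): towers=[C/B; D/A] holding=E
step 2 (stack(E, B)): towers=[C/B/E; D/A] holding=-
step 3 (unstack(A, D)): towers=[C/B/E; D] holding=A

towers=[C/B/E; D] holding=A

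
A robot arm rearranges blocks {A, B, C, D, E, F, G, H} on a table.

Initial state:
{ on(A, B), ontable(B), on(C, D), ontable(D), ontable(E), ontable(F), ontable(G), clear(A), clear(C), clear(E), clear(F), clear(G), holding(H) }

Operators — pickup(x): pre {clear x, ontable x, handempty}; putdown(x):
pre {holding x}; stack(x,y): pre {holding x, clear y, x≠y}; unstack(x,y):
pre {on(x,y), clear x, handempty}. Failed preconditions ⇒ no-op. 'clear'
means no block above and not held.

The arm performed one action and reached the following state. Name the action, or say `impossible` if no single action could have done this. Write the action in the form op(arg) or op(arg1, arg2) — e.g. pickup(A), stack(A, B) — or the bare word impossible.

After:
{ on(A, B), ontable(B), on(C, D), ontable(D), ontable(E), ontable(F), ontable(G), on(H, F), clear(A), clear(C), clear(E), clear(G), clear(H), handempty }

stack(H, F)

target: towers=[B/A; D/C; E; F/H; G] holding=-
        putdown(H) → towers=[B/A; D/C; E; F; G; H] holding=-
       stack(H, G) → towers=[B/A; D/C; E; F; G/H] holding=-
       stack(H, A) → towers=[B/A/H; D/C; E; F; G] holding=-
       stack(H, E) → towers=[B/A; D/C; E/H; F; G] holding=-
       stack(H, F) → towers=[B/A; D/C; E; F/H; G] holding=-  ← match
       stack(H, C) → towers=[B/A; D/C/H; E; F; G] holding=-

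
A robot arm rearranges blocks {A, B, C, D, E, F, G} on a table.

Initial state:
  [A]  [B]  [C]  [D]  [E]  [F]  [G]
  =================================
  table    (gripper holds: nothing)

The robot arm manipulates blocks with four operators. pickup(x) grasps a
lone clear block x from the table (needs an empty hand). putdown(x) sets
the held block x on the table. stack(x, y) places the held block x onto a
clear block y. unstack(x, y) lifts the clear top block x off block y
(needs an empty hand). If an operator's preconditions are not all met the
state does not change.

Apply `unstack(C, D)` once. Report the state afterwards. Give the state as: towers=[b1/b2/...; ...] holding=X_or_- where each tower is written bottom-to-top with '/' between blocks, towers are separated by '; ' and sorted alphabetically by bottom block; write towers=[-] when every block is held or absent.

towers=[A; B; C; D; E; F; G] holding=-

before: towers=[A; B; C; D; E; F; G] holding=-
pre[unstack(C, D)]: on(C,D) ✗, clear(C) ✓, handempty ✓
on(C,D) unmet → unstack(C, D) is a no-op
after:  towers=[A; B; C; D; E; F; G] holding=-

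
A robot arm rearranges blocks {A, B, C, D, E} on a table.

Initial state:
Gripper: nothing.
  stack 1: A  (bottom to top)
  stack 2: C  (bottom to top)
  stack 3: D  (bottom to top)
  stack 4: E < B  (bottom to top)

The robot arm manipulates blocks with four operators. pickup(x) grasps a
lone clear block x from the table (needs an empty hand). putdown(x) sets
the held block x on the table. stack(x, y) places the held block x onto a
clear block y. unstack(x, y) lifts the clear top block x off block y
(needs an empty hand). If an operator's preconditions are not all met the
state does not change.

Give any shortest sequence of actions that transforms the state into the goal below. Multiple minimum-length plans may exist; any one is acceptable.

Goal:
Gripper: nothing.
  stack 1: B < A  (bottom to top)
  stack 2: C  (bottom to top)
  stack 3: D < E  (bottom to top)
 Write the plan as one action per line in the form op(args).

step 1 (unstack(B, E)): towers=[A; C; D; E] holding=B
step 2 (putdown(B)): towers=[A; B; C; D; E] holding=-
step 3 (pickup(A)): towers=[B; C; D; E] holding=A
step 4 (stack(A, B)): towers=[B/A; C; D; E] holding=-
step 5 (pickup(E)): towers=[B/A; C; D] holding=E
step 6 (stack(E, D)): towers=[B/A; C; D/E] holding=-
goal check: towers=[B/A; C; D/E] holding=- — reached (length 6, optimal by BFS)

unstack(B, E)
putdown(B)
pickup(A)
stack(A, B)
pickup(E)
stack(E, D)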